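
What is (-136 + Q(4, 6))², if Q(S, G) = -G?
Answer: 20164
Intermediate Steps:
(-136 + Q(4, 6))² = (-136 - 1*6)² = (-136 - 6)² = (-142)² = 20164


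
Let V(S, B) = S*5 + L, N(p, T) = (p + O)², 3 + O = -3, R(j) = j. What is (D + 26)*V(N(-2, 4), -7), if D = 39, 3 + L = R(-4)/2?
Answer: 20475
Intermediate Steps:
O = -6 (O = -3 - 3 = -6)
L = -5 (L = -3 - 4/2 = -3 - 4*½ = -3 - 2 = -5)
N(p, T) = (-6 + p)² (N(p, T) = (p - 6)² = (-6 + p)²)
V(S, B) = -5 + 5*S (V(S, B) = S*5 - 5 = 5*S - 5 = -5 + 5*S)
(D + 26)*V(N(-2, 4), -7) = (39 + 26)*(-5 + 5*(-6 - 2)²) = 65*(-5 + 5*(-8)²) = 65*(-5 + 5*64) = 65*(-5 + 320) = 65*315 = 20475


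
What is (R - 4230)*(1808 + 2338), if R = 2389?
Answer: -7632786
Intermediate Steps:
(R - 4230)*(1808 + 2338) = (2389 - 4230)*(1808 + 2338) = -1841*4146 = -7632786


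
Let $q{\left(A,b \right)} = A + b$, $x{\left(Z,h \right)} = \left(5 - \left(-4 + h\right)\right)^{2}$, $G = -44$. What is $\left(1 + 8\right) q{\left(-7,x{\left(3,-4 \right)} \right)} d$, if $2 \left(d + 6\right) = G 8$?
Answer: $-265356$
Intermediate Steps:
$x{\left(Z,h \right)} = \left(9 - h\right)^{2}$
$d = -182$ ($d = -6 + \frac{\left(-44\right) 8}{2} = -6 + \frac{1}{2} \left(-352\right) = -6 - 176 = -182$)
$\left(1 + 8\right) q{\left(-7,x{\left(3,-4 \right)} \right)} d = \left(1 + 8\right) \left(-7 + \left(-9 - 4\right)^{2}\right) \left(-182\right) = 9 \left(-7 + \left(-13\right)^{2}\right) \left(-182\right) = 9 \left(-7 + 169\right) \left(-182\right) = 9 \cdot 162 \left(-182\right) = 1458 \left(-182\right) = -265356$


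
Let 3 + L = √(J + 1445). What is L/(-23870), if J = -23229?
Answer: 3/23870 - I*√5446/11935 ≈ 0.00012568 - 0.0061832*I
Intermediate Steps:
L = -3 + 2*I*√5446 (L = -3 + √(-23229 + 1445) = -3 + √(-21784) = -3 + 2*I*√5446 ≈ -3.0 + 147.59*I)
L/(-23870) = (-3 + 2*I*√5446)/(-23870) = (-3 + 2*I*√5446)*(-1/23870) = 3/23870 - I*√5446/11935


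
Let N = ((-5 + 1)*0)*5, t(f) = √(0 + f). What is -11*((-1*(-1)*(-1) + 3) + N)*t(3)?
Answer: -22*√3 ≈ -38.105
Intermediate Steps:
t(f) = √f
N = 0 (N = -4*0*5 = 0*5 = 0)
-11*((-1*(-1)*(-1) + 3) + N)*t(3) = -11*((-1*(-1)*(-1) + 3) + 0)*√3 = -11*((1*(-1) + 3) + 0)*√3 = -11*((-1 + 3) + 0)*√3 = -11*(2 + 0)*√3 = -22*√3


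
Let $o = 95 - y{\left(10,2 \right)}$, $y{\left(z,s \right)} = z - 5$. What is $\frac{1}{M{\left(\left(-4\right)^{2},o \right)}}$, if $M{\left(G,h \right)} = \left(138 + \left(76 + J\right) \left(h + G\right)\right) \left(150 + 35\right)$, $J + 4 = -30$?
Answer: $\frac{1}{849150} \approx 1.1776 \cdot 10^{-6}$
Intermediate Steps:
$J = -34$ ($J = -4 - 30 = -34$)
$y{\left(z,s \right)} = -5 + z$
$o = 90$ ($o = 95 - \left(-5 + 10\right) = 95 - 5 = 90$)
$M{\left(G,h \right)} = 25530 + 7770 G + 7770 h$ ($M{\left(G,h \right)} = \left(138 + \left(76 - 34\right) \left(h + G\right)\right) \left(150 + 35\right) = \left(138 + 42 \left(G + h\right)\right) 185 = \left(138 + \left(42 G + 42 h\right)\right) 185 = \left(138 + 42 G + 42 h\right) 185 = 25530 + 7770 G + 7770 h$)
$\frac{1}{M{\left(\left(-4\right)^{2},o \right)}} = \frac{1}{25530 + 7770 \left(-4\right)^{2} + 7770 \cdot 90} = \frac{1}{25530 + 7770 \cdot 16 + 699300} = \frac{1}{25530 + 124320 + 699300} = \frac{1}{849150}$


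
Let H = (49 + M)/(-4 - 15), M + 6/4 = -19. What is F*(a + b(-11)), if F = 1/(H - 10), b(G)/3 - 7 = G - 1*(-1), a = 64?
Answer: -110/23 ≈ -4.7826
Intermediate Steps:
M = -41/2 (M = -3/2 - 19 = -41/2 ≈ -20.500)
H = -3/2 (H = (49 - 41/2)/(-4 - 15) = (57/2)/(-19) = (57/2)*(-1/19) = -3/2 ≈ -1.5000)
b(G) = 24 + 3*G (b(G) = 21 + 3*(G - 1*(-1)) = 21 + 3*(G + 1) = 21 + 3*(1 + G) = 21 + (3 + 3*G) = 24 + 3*G)
F = -2/23 (F = 1/(-3/2 - 10) = 1/(-23/2) = -2/23 ≈ -0.086957)
F*(a + b(-11)) = -2*(64 + (24 + 3*(-11)))/23 = -2*(64 + (24 - 33))/23 = -2*(64 - 9)/23 = -2/23*55 = -110/23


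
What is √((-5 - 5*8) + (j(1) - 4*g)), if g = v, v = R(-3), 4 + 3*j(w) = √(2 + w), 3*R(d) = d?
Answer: √(-381 + 3*√3)/3 ≈ 6.4619*I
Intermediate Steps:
R(d) = d/3
j(w) = -4/3 + √(2 + w)/3
v = -1 (v = (⅓)*(-3) = -1)
g = -1
√((-5 - 5*8) + (j(1) - 4*g)) = √((-5 - 5*8) + ((-4/3 + √(2 + 1)/3) - 4*(-1))) = √((-5 - 40) + ((-4/3 + √3/3) + 4)) = √(-45 + (8/3 + √3/3)) = √(-127/3 + √3/3)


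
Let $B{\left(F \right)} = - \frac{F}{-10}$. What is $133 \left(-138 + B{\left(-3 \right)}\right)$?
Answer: $- \frac{183939}{10} \approx -18394.0$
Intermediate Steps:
$B{\left(F \right)} = \frac{F}{10}$ ($B{\left(F \right)} = - \frac{F \left(-1\right)}{10} = - \frac{\left(-1\right) F}{10} = \frac{F}{10}$)
$133 \left(-138 + B{\left(-3 \right)}\right) = 133 \left(-138 + \frac{1}{10} \left(-3\right)\right) = 133 \left(-138 - \frac{3}{10}\right) = 133 \left(- \frac{1383}{10}\right) = - \frac{183939}{10}$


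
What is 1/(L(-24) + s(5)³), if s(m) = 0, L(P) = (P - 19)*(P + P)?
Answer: 1/2064 ≈ 0.00048450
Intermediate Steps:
L(P) = 2*P*(-19 + P) (L(P) = (-19 + P)*(2*P) = 2*P*(-19 + P))
1/(L(-24) + s(5)³) = 1/(2*(-24)*(-19 - 24) + 0³) = 1/(2*(-24)*(-43) + 0) = 1/(2064 + 0) = 1/2064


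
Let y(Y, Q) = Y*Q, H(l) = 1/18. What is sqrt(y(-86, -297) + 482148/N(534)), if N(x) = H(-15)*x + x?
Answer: 9*sqrt(931886426)/1691 ≈ 162.47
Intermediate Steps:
H(l) = 1/18
N(x) = 19*x/18 (N(x) = x/18 + x = 19*x/18)
y(Y, Q) = Q*Y
sqrt(y(-86, -297) + 482148/N(534)) = sqrt(-297*(-86) + 482148/(((19/18)*534))) = sqrt(25542 + 482148/(1691/3)) = sqrt(25542 + 482148*(3/1691)) = sqrt(25542 + 1446444/1691) = sqrt(44637966/1691) = 9*sqrt(931886426)/1691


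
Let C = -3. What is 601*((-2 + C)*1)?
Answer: -3005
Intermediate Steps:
601*((-2 + C)*1) = 601*((-2 - 3)*1) = 601*(-5*1) = 601*(-5) = -3005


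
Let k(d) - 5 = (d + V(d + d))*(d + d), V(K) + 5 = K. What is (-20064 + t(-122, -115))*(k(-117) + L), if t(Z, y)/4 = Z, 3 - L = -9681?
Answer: -1911192136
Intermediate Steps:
L = 9684 (L = 3 - 1*(-9681) = 3 + 9681 = 9684)
V(K) = -5 + K
t(Z, y) = 4*Z
k(d) = 5 + 2*d*(-5 + 3*d) (k(d) = 5 + (d + (-5 + (d + d)))*(d + d) = 5 + (d + (-5 + 2*d))*(2*d) = 5 + (-5 + 3*d)*(2*d) = 5 + 2*d*(-5 + 3*d))
(-20064 + t(-122, -115))*(k(-117) + L) = (-20064 + 4*(-122))*((5 - 10*(-117) + 6*(-117)**2) + 9684) = (-20064 - 488)*((5 + 1170 + 6*13689) + 9684) = -20552*((5 + 1170 + 82134) + 9684) = -20552*(83309 + 9684) = -20552*92993 = -1911192136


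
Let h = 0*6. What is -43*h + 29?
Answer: 29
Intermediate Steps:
h = 0
-43*h + 29 = -43*0 + 29 = 0 + 29 = 29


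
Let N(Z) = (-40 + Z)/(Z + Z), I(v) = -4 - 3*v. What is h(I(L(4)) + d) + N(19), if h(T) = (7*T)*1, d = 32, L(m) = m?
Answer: 4235/38 ≈ 111.45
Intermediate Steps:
N(Z) = (-40 + Z)/(2*Z) (N(Z) = (-40 + Z)/((2*Z)) = (-40 + Z)*(1/(2*Z)) = (-40 + Z)/(2*Z))
h(T) = 7*T
h(I(L(4)) + d) + N(19) = 7*((-4 - 3*4) + 32) + (½)*(-40 + 19)/19 = 7*((-4 - 12) + 32) + (½)*(1/19)*(-21) = 7*(-16 + 32) - 21/38 = 7*16 - 21/38 = 112 - 21/38 = 4235/38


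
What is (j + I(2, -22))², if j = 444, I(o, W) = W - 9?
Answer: 170569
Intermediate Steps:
I(o, W) = -9 + W
(j + I(2, -22))² = (444 + (-9 - 22))² = (444 - 31)² = 413² = 170569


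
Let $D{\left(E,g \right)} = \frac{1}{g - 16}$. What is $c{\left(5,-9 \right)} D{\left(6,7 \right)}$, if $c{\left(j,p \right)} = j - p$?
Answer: $- \frac{14}{9} \approx -1.5556$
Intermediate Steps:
$D{\left(E,g \right)} = \frac{1}{-16 + g}$
$c{\left(5,-9 \right)} D{\left(6,7 \right)} = \frac{5 - -9}{-16 + 7} = \frac{5 + 9}{-9} = 14 \left(- \frac{1}{9}\right) = - \frac{14}{9}$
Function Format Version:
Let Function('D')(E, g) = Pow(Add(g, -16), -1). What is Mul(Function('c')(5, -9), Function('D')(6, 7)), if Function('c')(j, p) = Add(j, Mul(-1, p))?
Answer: Rational(-14, 9) ≈ -1.5556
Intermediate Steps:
Function('D')(E, g) = Pow(Add(-16, g), -1)
Mul(Function('c')(5, -9), Function('D')(6, 7)) = Mul(Add(5, Mul(-1, -9)), Pow(Add(-16, 7), -1)) = Mul(Add(5, 9), Pow(-9, -1)) = Mul(14, Rational(-1, 9)) = Rational(-14, 9)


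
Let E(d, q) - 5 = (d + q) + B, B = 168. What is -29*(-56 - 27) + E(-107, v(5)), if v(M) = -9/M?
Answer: 12356/5 ≈ 2471.2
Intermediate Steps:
E(d, q) = 173 + d + q (E(d, q) = 5 + ((d + q) + 168) = 5 + (168 + d + q) = 173 + d + q)
-29*(-56 - 27) + E(-107, v(5)) = -29*(-56 - 27) + (173 - 107 - 9/5) = -29*(-83) + (173 - 107 - 9*1/5) = 2407 + (173 - 107 - 9/5) = 2407 + 321/5 = 12356/5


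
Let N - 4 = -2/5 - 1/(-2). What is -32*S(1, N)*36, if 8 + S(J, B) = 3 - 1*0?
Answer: 5760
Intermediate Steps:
N = 41/10 (N = 4 + (-2/5 - 1/(-2)) = 4 + (-2*⅕ - 1*(-½)) = 4 + (-⅖ + ½) = 4 + ⅒ = 41/10 ≈ 4.1000)
S(J, B) = -5 (S(J, B) = -8 + (3 - 1*0) = -8 + (3 + 0) = -8 + 3 = -5)
-32*S(1, N)*36 = -32*(-5)*36 = 160*36 = 5760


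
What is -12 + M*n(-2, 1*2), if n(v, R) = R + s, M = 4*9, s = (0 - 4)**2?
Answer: 636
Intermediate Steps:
s = 16 (s = (-4)**2 = 16)
M = 36
n(v, R) = 16 + R (n(v, R) = R + 16 = 16 + R)
-12 + M*n(-2, 1*2) = -12 + 36*(16 + 1*2) = -12 + 36*(16 + 2) = -12 + 36*18 = -12 + 648 = 636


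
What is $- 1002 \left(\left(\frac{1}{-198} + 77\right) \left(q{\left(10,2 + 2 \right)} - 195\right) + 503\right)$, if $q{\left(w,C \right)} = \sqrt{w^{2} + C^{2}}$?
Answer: $\frac{159940409}{11} - \frac{5091830 \sqrt{29}}{33} \approx 1.3709 \cdot 10^{7}$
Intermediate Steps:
$q{\left(w,C \right)} = \sqrt{C^{2} + w^{2}}$
$- 1002 \left(\left(\frac{1}{-198} + 77\right) \left(q{\left(10,2 + 2 \right)} - 195\right) + 503\right) = - 1002 \left(\left(\frac{1}{-198} + 77\right) \left(\sqrt{\left(2 + 2\right)^{2} + 10^{2}} - 195\right) + 503\right) = - 1002 \left(\left(- \frac{1}{198} + 77\right) \left(\sqrt{4^{2} + 100} - 195\right) + 503\right) = - 1002 \left(\frac{15245 \left(\sqrt{16 + 100} - 195\right)}{198} + 503\right) = - 1002 \left(\frac{15245 \left(\sqrt{116} - 195\right)}{198} + 503\right) = - 1002 \left(\frac{15245 \left(2 \sqrt{29} - 195\right)}{198} + 503\right) = - 1002 \left(\frac{15245 \left(-195 + 2 \sqrt{29}\right)}{198} + 503\right) = - 1002 \left(\left(- \frac{990925}{66} + \frac{15245 \sqrt{29}}{99}\right) + 503\right) = - 1002 \left(- \frac{957727}{66} + \frac{15245 \sqrt{29}}{99}\right) = \frac{159940409}{11} - \frac{5091830 \sqrt{29}}{33}$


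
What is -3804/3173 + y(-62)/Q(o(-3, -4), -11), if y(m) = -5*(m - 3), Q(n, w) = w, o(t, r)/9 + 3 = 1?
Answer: -1073069/34903 ≈ -30.744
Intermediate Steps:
o(t, r) = -18 (o(t, r) = -27 + 9*1 = -27 + 9 = -18)
y(m) = 15 - 5*m (y(m) = -5*(-3 + m) = 15 - 5*m)
-3804/3173 + y(-62)/Q(o(-3, -4), -11) = -3804/3173 + (15 - 5*(-62))/(-11) = -3804*1/3173 + (15 + 310)*(-1/11) = -3804/3173 + 325*(-1/11) = -3804/3173 - 325/11 = -1073069/34903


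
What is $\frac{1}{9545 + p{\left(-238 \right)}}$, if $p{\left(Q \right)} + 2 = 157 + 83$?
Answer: $\frac{1}{9783} \approx 0.00010222$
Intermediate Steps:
$p{\left(Q \right)} = 238$ ($p{\left(Q \right)} = -2 + \left(157 + 83\right) = -2 + 240 = 238$)
$\frac{1}{9545 + p{\left(-238 \right)}} = \frac{1}{9545 + 238} = \frac{1}{9783}$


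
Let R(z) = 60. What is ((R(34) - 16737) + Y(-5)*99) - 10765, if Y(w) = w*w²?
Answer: -39817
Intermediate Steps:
Y(w) = w³
((R(34) - 16737) + Y(-5)*99) - 10765 = ((60 - 16737) + (-5)³*99) - 10765 = (-16677 - 125*99) - 10765 = (-16677 - 12375) - 10765 = -29052 - 10765 = -39817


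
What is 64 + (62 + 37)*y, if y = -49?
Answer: -4787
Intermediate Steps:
64 + (62 + 37)*y = 64 + (62 + 37)*(-49) = 64 + 99*(-49) = 64 - 4851 = -4787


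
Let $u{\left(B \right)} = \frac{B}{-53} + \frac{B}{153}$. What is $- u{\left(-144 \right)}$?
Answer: $- \frac{1600}{901} \approx -1.7758$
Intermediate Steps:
$u{\left(B \right)} = - \frac{100 B}{8109}$ ($u{\left(B \right)} = B \left(- \frac{1}{53}\right) + B \frac{1}{153} = - \frac{B}{53} + \frac{B}{153} = - \frac{100 B}{8109}$)
$- u{\left(-144 \right)} = - \frac{\left(-100\right) \left(-144\right)}{8109} = \left(-1\right) \frac{1600}{901} = - \frac{1600}{901}$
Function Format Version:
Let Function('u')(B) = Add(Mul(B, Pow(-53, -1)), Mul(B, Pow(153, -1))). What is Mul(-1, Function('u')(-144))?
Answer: Rational(-1600, 901) ≈ -1.7758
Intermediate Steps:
Function('u')(B) = Mul(Rational(-100, 8109), B) (Function('u')(B) = Add(Mul(B, Rational(-1, 53)), Mul(B, Rational(1, 153))) = Add(Mul(Rational(-1, 53), B), Mul(Rational(1, 153), B)) = Mul(Rational(-100, 8109), B))
Mul(-1, Function('u')(-144)) = Mul(-1, Mul(Rational(-100, 8109), -144)) = Mul(-1, Rational(1600, 901)) = Rational(-1600, 901)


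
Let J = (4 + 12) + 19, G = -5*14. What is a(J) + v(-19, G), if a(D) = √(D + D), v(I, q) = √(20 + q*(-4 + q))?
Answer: √70 + 20*√13 ≈ 80.478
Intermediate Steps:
G = -70
J = 35 (J = 16 + 19 = 35)
a(D) = √2*√D (a(D) = √(2*D) = √2*√D)
a(J) + v(-19, G) = √2*√35 + √(20 + (-70)² - 4*(-70)) = √70 + √(20 + 4900 + 280) = √70 + √5200 = √70 + 20*√13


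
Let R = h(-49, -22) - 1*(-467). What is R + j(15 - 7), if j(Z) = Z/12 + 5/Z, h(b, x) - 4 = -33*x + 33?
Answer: 29551/24 ≈ 1231.3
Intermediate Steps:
h(b, x) = 37 - 33*x (h(b, x) = 4 + (-33*x + 33) = 4 + (33 - 33*x) = 37 - 33*x)
j(Z) = 5/Z + Z/12 (j(Z) = Z*(1/12) + 5/Z = Z/12 + 5/Z = 5/Z + Z/12)
R = 1230 (R = (37 - 33*(-22)) - 1*(-467) = (37 + 726) + 467 = 763 + 467 = 1230)
R + j(15 - 7) = 1230 + (5/(15 - 7) + (15 - 7)/12) = 1230 + (5/8 + (1/12)*8) = 1230 + (5*(⅛) + ⅔) = 1230 + (5/8 + ⅔) = 1230 + 31/24 = 29551/24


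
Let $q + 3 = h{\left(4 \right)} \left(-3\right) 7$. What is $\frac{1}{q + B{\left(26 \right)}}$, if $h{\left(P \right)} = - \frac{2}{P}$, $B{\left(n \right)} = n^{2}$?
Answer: $\frac{2}{1367} \approx 0.0014631$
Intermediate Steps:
$q = \frac{15}{2}$ ($q = -3 + - \frac{2}{4} \left(-3\right) 7 = -3 + \left(-2\right) \frac{1}{4} \left(-3\right) 7 = -3 + \left(- \frac{1}{2}\right) \left(-3\right) 7 = -3 + \frac{3}{2} \cdot 7 = -3 + \frac{21}{2} = \frac{15}{2} \approx 7.5$)
$\frac{1}{q + B{\left(26 \right)}} = \frac{1}{\frac{15}{2} + 26^{2}} = \frac{1}{\frac{15}{2} + 676} = \frac{1}{\frac{1367}{2}} = \frac{2}{1367}$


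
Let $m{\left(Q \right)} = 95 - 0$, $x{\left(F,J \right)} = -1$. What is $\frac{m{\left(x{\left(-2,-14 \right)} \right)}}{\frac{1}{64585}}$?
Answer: $6135575$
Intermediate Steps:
$m{\left(Q \right)} = 95$ ($m{\left(Q \right)} = 95 + 0 = 95$)
$\frac{m{\left(x{\left(-2,-14 \right)} \right)}}{\frac{1}{64585}} = \frac{95}{\frac{1}{64585}} = 95 \frac{1}{\frac{1}{64585}} = 95 \cdot 64585 = 6135575$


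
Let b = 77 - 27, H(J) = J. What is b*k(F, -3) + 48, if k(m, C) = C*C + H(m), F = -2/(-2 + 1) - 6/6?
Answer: 548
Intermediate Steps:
F = 1 (F = -2/(-1) - 6*1/6 = -2*(-1) - 1 = 2 - 1 = 1)
k(m, C) = m + C**2 (k(m, C) = C*C + m = C**2 + m = m + C**2)
b = 50
b*k(F, -3) + 48 = 50*(1 + (-3)**2) + 48 = 50*(1 + 9) + 48 = 50*10 + 48 = 500 + 48 = 548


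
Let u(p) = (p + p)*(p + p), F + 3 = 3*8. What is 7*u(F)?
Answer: 12348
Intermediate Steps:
F = 21 (F = -3 + 3*8 = -3 + 24 = 21)
u(p) = 4*p² (u(p) = (2*p)*(2*p) = 4*p²)
7*u(F) = 7*(4*21²) = 7*(4*441) = 7*1764 = 12348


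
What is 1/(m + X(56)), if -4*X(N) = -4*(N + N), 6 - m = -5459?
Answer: 1/5577 ≈ 0.00017931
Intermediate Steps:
m = 5465 (m = 6 - 1*(-5459) = 6 + 5459 = 5465)
X(N) = 2*N (X(N) = -(-1)*(N + N) = -(-1)*2*N = -(-2)*N = 2*N)
1/(m + X(56)) = 1/(5465 + 2*56) = 1/(5465 + 112) = 1/5577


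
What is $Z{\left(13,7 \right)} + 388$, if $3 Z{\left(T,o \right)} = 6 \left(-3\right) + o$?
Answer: $\frac{1153}{3} \approx 384.33$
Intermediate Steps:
$Z{\left(T,o \right)} = -6 + \frac{o}{3}$ ($Z{\left(T,o \right)} = \frac{6 \left(-3\right) + o}{3} = \frac{-18 + o}{3} = -6 + \frac{o}{3}$)
$Z{\left(13,7 \right)} + 388 = \left(-6 + \frac{1}{3} \cdot 7\right) + 388 = \left(-6 + \frac{7}{3}\right) + 388 = - \frac{11}{3} + 388 = \frac{1153}{3}$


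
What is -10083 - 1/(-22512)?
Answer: -226988495/22512 ≈ -10083.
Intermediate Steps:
-10083 - 1/(-22512) = -10083 - 1*(-1/22512) = -10083 + 1/22512 = -226988495/22512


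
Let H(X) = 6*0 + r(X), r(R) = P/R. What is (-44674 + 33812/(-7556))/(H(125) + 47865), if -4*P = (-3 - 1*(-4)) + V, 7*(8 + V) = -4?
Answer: -295391736500/316459547617 ≈ -0.93343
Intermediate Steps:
V = -60/7 (V = -8 + (⅐)*(-4) = -8 - 4/7 = -60/7 ≈ -8.5714)
P = 53/28 (P = -((-3 - 1*(-4)) - 60/7)/4 = -((-3 + 4) - 60/7)/4 = -(1 - 60/7)/4 = -¼*(-53/7) = 53/28 ≈ 1.8929)
r(R) = 53/(28*R)
H(X) = 53/(28*X) (H(X) = 6*0 + 53/(28*X) = 0 + 53/(28*X) = 53/(28*X))
(-44674 + 33812/(-7556))/(H(125) + 47865) = (-44674 + 33812/(-7556))/((53/28)/125 + 47865) = (-44674 + 33812*(-1/7556))/((53/28)*(1/125) + 47865) = (-44674 - 8453/1889)/(53/3500 + 47865) = -84397639/(1889*167527553/3500) = -84397639/1889*3500/167527553 = -295391736500/316459547617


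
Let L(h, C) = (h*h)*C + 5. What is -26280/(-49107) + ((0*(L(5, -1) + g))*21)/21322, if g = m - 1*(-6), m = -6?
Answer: 8760/16369 ≈ 0.53516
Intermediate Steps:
g = 0 (g = -6 - 1*(-6) = -6 + 6 = 0)
L(h, C) = 5 + C*h² (L(h, C) = h²*C + 5 = C*h² + 5 = 5 + C*h²)
-26280/(-49107) + ((0*(L(5, -1) + g))*21)/21322 = -26280/(-49107) + ((0*((5 - 1*5²) + 0))*21)/21322 = -26280*(-1/49107) + ((0*((5 - 1*25) + 0))*21)*(1/21322) = 8760/16369 + ((0*((5 - 25) + 0))*21)*(1/21322) = 8760/16369 + ((0*(-20 + 0))*21)*(1/21322) = 8760/16369 + ((0*(-20))*21)*(1/21322) = 8760/16369 + (0*21)*(1/21322) = 8760/16369 + 0*(1/21322) = 8760/16369 + 0 = 8760/16369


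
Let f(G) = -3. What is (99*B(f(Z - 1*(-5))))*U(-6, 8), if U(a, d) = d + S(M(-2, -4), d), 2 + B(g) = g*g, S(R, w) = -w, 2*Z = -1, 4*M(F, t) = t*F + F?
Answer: 0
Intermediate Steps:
M(F, t) = F/4 + F*t/4 (M(F, t) = (t*F + F)/4 = (F*t + F)/4 = (F + F*t)/4 = F/4 + F*t/4)
Z = -½ (Z = (½)*(-1) = -½ ≈ -0.50000)
B(g) = -2 + g² (B(g) = -2 + g*g = -2 + g²)
U(a, d) = 0 (U(a, d) = d - d = 0)
(99*B(f(Z - 1*(-5))))*U(-6, 8) = (99*(-2 + (-3)²))*0 = (99*(-2 + 9))*0 = (99*7)*0 = 693*0 = 0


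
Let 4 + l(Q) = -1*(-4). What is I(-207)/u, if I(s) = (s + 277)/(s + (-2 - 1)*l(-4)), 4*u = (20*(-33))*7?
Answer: 2/6831 ≈ 0.00029278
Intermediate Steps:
u = -1155 (u = ((20*(-33))*7)/4 = (-660*7)/4 = (¼)*(-4620) = -1155)
l(Q) = 0 (l(Q) = -4 - 1*(-4) = -4 + 4 = 0)
I(s) = (277 + s)/s (I(s) = (s + 277)/(s + (-2 - 1)*0) = (277 + s)/(s - 3*0) = (277 + s)/(s + 0) = (277 + s)/s)
I(-207)/u = ((277 - 207)/(-207))/(-1155) = -1/207*70*(-1/1155) = -70/207*(-1/1155) = 2/6831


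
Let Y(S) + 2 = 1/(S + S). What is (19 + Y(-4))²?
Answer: 18225/64 ≈ 284.77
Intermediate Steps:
Y(S) = -2 + 1/(2*S) (Y(S) = -2 + 1/(S + S) = -2 + 1/(2*S))
(19 + Y(-4))² = (19 + (-2 + (½)/(-4)))² = (19 + (-2 + (½)*(-¼)))² = (19 + (-2 - ⅛))² = (19 - 17/8)² = (135/8)² = 18225/64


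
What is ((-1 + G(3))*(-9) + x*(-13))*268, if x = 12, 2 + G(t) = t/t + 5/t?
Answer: -41004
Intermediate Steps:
G(t) = -1 + 5/t (G(t) = -2 + (t/t + 5/t) = -2 + (1 + 5/t) = -1 + 5/t)
((-1 + G(3))*(-9) + x*(-13))*268 = ((-1 + (5 - 1*3)/3)*(-9) + 12*(-13))*268 = ((-1 + (5 - 3)/3)*(-9) - 156)*268 = ((-1 + (1/3)*2)*(-9) - 156)*268 = ((-1 + 2/3)*(-9) - 156)*268 = (-1/3*(-9) - 156)*268 = (3 - 156)*268 = -153*268 = -41004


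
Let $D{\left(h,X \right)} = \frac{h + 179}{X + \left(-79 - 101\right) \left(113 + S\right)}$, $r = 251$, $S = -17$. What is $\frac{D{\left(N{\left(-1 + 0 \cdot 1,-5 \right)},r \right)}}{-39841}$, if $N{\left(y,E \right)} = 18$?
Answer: $\frac{197}{678452389} \approx 2.9037 \cdot 10^{-7}$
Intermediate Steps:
$D{\left(h,X \right)} = \frac{179 + h}{-17280 + X}$ ($D{\left(h,X \right)} = \frac{h + 179}{X + \left(-79 - 101\right) \left(113 - 17\right)} = \frac{179 + h}{X - 17280} = \frac{179 + h}{-17280 + X}$)
$\frac{D{\left(N{\left(-1 + 0 \cdot 1,-5 \right)},r \right)}}{-39841} = \frac{\frac{1}{-17280 + 251} \left(179 + 18\right)}{-39841} = \frac{1}{-17029} \cdot 197 \left(- \frac{1}{39841}\right) = \left(- \frac{1}{17029}\right) 197 \left(- \frac{1}{39841}\right) = \left(- \frac{197}{17029}\right) \left(- \frac{1}{39841}\right) = \frac{197}{678452389}$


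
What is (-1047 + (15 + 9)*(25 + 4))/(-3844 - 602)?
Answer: 3/38 ≈ 0.078947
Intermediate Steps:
(-1047 + (15 + 9)*(25 + 4))/(-3844 - 602) = (-1047 + 24*29)/(-4446) = (-1047 + 696)*(-1/4446) = -351*(-1/4446) = 3/38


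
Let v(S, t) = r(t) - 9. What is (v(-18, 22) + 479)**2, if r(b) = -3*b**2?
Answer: 964324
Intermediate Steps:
v(S, t) = -9 - 3*t**2 (v(S, t) = -3*t**2 - 9 = -9 - 3*t**2)
(v(-18, 22) + 479)**2 = ((-9 - 3*22**2) + 479)**2 = ((-9 - 3*484) + 479)**2 = ((-9 - 1452) + 479)**2 = (-1461 + 479)**2 = (-982)**2 = 964324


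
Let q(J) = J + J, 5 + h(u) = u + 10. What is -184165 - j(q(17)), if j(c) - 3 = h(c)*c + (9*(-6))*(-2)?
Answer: -185602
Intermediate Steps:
h(u) = 5 + u (h(u) = -5 + (u + 10) = -5 + (10 + u) = 5 + u)
q(J) = 2*J
j(c) = 111 + c*(5 + c) (j(c) = 3 + ((5 + c)*c + (9*(-6))*(-2)) = 3 + (c*(5 + c) - 54*(-2)) = 3 + (c*(5 + c) + 108) = 3 + (108 + c*(5 + c)) = 111 + c*(5 + c))
-184165 - j(q(17)) = -184165 - (111 + (2*17)*(5 + 2*17)) = -184165 - (111 + 34*(5 + 34)) = -184165 - (111 + 34*39) = -184165 - (111 + 1326) = -184165 - 1*1437 = -184165 - 1437 = -185602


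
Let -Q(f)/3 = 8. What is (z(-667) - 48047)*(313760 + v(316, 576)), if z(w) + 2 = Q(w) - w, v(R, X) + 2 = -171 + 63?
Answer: -14868891900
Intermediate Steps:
v(R, X) = -110 (v(R, X) = -2 + (-171 + 63) = -2 - 108 = -110)
Q(f) = -24 (Q(f) = -3*8 = -24)
z(w) = -26 - w (z(w) = -2 + (-24 - w) = -26 - w)
(z(-667) - 48047)*(313760 + v(316, 576)) = ((-26 - 1*(-667)) - 48047)*(313760 - 110) = ((-26 + 667) - 48047)*313650 = (641 - 48047)*313650 = -47406*313650 = -14868891900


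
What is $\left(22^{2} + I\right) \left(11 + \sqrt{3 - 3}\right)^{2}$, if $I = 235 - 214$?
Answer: $61105$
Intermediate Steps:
$I = 21$ ($I = 235 - 214 = 21$)
$\left(22^{2} + I\right) \left(11 + \sqrt{3 - 3}\right)^{2} = \left(22^{2} + 21\right) \left(11 + \sqrt{3 - 3}\right)^{2} = \left(484 + 21\right) \left(11 + \sqrt{0}\right)^{2} = 505 \left(11 + 0\right)^{2} = 505 \cdot 11^{2} = 505 \cdot 121 = 61105$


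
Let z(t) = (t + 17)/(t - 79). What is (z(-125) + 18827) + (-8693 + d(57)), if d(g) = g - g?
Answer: 172287/17 ≈ 10135.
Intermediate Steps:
d(g) = 0
z(t) = (17 + t)/(-79 + t)
(z(-125) + 18827) + (-8693 + d(57)) = ((17 - 125)/(-79 - 125) + 18827) + (-8693 + 0) = (-108/(-204) + 18827) - 8693 = (-1/204*(-108) + 18827) - 8693 = (9/17 + 18827) - 8693 = 320068/17 - 8693 = 172287/17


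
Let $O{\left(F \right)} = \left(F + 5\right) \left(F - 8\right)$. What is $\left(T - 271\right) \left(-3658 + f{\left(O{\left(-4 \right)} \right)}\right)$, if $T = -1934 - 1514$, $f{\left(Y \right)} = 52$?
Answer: $13410714$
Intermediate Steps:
$O{\left(F \right)} = \left(-8 + F\right) \left(5 + F\right)$ ($O{\left(F \right)} = \left(5 + F\right) \left(-8 + F\right) = \left(-8 + F\right) \left(5 + F\right)$)
$T = -3448$
$\left(T - 271\right) \left(-3658 + f{\left(O{\left(-4 \right)} \right)}\right) = \left(-3448 - 271\right) \left(-3658 + 52\right) = \left(-3719\right) \left(-3606\right) = 13410714$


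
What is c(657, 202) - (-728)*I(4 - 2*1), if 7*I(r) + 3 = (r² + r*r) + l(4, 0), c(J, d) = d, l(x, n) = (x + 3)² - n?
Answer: 5818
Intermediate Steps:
l(x, n) = (3 + x)² - n
I(r) = 46/7 + 2*r²/7 (I(r) = -3/7 + ((r² + r*r) + ((3 + 4)² - 1*0))/7 = -3/7 + ((r² + r²) + (7² + 0))/7 = -3/7 + (2*r² + (49 + 0))/7 = -3/7 + (2*r² + 49)/7 = -3/7 + (49 + 2*r²)/7 = -3/7 + (7 + 2*r²/7) = 46/7 + 2*r²/7)
c(657, 202) - (-728)*I(4 - 2*1) = 202 - (-728)*(46/7 + 2*(4 - 2*1)²/7) = 202 - (-728)*(46/7 + 2*(4 - 2)²/7) = 202 - (-728)*(46/7 + (2/7)*2²) = 202 - (-728)*(46/7 + (2/7)*4) = 202 - (-728)*(46/7 + 8/7) = 202 - (-728)*54/7 = 202 - 1*(-5616) = 202 + 5616 = 5818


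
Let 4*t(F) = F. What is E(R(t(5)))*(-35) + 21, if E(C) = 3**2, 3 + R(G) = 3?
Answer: -294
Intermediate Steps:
t(F) = F/4
R(G) = 0 (R(G) = -3 + 3 = 0)
E(C) = 9
E(R(t(5)))*(-35) + 21 = 9*(-35) + 21 = -315 + 21 = -294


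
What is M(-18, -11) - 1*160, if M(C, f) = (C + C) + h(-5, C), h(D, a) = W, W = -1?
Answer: -197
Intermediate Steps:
h(D, a) = -1
M(C, f) = -1 + 2*C (M(C, f) = (C + C) - 1 = 2*C - 1 = -1 + 2*C)
M(-18, -11) - 1*160 = (-1 + 2*(-18)) - 1*160 = (-1 - 36) - 160 = -37 - 160 = -197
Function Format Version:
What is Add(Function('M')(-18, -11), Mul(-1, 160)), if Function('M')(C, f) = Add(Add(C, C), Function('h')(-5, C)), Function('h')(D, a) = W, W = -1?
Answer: -197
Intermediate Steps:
Function('h')(D, a) = -1
Function('M')(C, f) = Add(-1, Mul(2, C)) (Function('M')(C, f) = Add(Add(C, C), -1) = Add(Mul(2, C), -1) = Add(-1, Mul(2, C)))
Add(Function('M')(-18, -11), Mul(-1, 160)) = Add(Add(-1, Mul(2, -18)), Mul(-1, 160)) = Add(Add(-1, -36), -160) = Add(-37, -160) = -197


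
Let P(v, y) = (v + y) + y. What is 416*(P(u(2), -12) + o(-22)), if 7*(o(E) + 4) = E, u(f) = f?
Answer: -84864/7 ≈ -12123.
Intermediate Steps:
P(v, y) = v + 2*y
o(E) = -4 + E/7
416*(P(u(2), -12) + o(-22)) = 416*((2 + 2*(-12)) + (-4 + (1/7)*(-22))) = 416*((2 - 24) + (-4 - 22/7)) = 416*(-22 - 50/7) = 416*(-204/7) = -84864/7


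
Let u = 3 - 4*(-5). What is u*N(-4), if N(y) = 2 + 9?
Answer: 253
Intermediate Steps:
N(y) = 11
u = 23 (u = 3 + 20 = 23)
u*N(-4) = 23*11 = 253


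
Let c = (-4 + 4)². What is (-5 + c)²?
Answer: 25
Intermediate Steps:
c = 0 (c = 0² = 0)
(-5 + c)² = (-5 + 0)² = (-5)² = 25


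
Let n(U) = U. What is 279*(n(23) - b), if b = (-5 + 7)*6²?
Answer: -13671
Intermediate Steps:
b = 72 (b = 2*36 = 72)
279*(n(23) - b) = 279*(23 - 1*72) = 279*(23 - 72) = 279*(-49) = -13671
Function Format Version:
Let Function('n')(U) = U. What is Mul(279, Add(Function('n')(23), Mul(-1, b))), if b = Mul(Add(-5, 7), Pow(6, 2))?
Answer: -13671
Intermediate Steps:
b = 72 (b = Mul(2, 36) = 72)
Mul(279, Add(Function('n')(23), Mul(-1, b))) = Mul(279, Add(23, Mul(-1, 72))) = Mul(279, Add(23, -72)) = Mul(279, -49) = -13671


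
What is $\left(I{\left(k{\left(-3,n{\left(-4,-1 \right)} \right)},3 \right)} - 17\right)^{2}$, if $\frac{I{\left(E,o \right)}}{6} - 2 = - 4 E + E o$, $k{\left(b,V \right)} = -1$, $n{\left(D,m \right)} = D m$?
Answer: $1$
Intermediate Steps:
$I{\left(E,o \right)} = 12 - 24 E + 6 E o$ ($I{\left(E,o \right)} = 12 + 6 \left(- 4 E + E o\right) = 12 + \left(- 24 E + 6 E o\right) = 12 - 24 E + 6 E o$)
$\left(I{\left(k{\left(-3,n{\left(-4,-1 \right)} \right)},3 \right)} - 17\right)^{2} = \left(\left(12 - -24 + 6 \left(-1\right) 3\right) - 17\right)^{2} = \left(\left(12 + 24 - 18\right) - 17\right)^{2} = \left(18 - 17\right)^{2} = 1^{2} = 1$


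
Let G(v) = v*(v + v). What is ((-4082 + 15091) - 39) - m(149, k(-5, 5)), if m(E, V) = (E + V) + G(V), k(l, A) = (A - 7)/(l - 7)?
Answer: 97387/9 ≈ 10821.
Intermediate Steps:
G(v) = 2*v² (G(v) = v*(2*v) = 2*v²)
k(l, A) = (-7 + A)/(-7 + l)
m(E, V) = E + V + 2*V² (m(E, V) = (E + V) + 2*V² = E + V + 2*V²)
((-4082 + 15091) - 39) - m(149, k(-5, 5)) = ((-4082 + 15091) - 39) - (149 + (-7 + 5)/(-7 - 5) + 2*((-7 + 5)/(-7 - 5))²) = (11009 - 39) - (149 - 2/(-12) + 2*(-2/(-12))²) = 10970 - (149 - 1/12*(-2) + 2*(-1/12*(-2))²) = 10970 - (149 + ⅙ + 2*(⅙)²) = 10970 - (149 + ⅙ + 2*(1/36)) = 10970 - (149 + ⅙ + 1/18) = 10970 - 1*1343/9 = 10970 - 1343/9 = 97387/9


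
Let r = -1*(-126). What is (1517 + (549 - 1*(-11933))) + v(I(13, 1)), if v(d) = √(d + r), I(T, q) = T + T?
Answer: 13999 + 2*√38 ≈ 14011.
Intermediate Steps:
I(T, q) = 2*T
r = 126
v(d) = √(126 + d) (v(d) = √(d + 126) = √(126 + d))
(1517 + (549 - 1*(-11933))) + v(I(13, 1)) = (1517 + (549 - 1*(-11933))) + √(126 + 2*13) = (1517 + (549 + 11933)) + √(126 + 26) = (1517 + 12482) + √152 = 13999 + 2*√38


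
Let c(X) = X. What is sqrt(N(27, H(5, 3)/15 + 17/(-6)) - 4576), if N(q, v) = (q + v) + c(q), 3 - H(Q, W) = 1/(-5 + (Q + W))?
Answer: I*sqrt(4072190)/30 ≈ 67.266*I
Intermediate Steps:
H(Q, W) = 3 - 1/(-5 + Q + W) (H(Q, W) = 3 - 1/(-5 + (Q + W)) = 3 - 1/(-5 + Q + W))
N(q, v) = v + 2*q (N(q, v) = (q + v) + q = v + 2*q)
sqrt(N(27, H(5, 3)/15 + 17/(-6)) - 4576) = sqrt(((((-16 + 3*5 + 3*3)/(-5 + 5 + 3))/15 + 17/(-6)) + 2*27) - 4576) = sqrt(((((-16 + 15 + 9)/3)*(1/15) + 17*(-1/6)) + 54) - 4576) = sqrt(((((1/3)*8)*(1/15) - 17/6) + 54) - 4576) = sqrt((((8/3)*(1/15) - 17/6) + 54) - 4576) = sqrt(((8/45 - 17/6) + 54) - 4576) = sqrt((-239/90 + 54) - 4576) = sqrt(4621/90 - 4576) = sqrt(-407219/90) = I*sqrt(4072190)/30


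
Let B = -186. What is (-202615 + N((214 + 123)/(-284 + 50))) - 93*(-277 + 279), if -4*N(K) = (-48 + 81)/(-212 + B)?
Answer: -322859159/1592 ≈ -2.0280e+5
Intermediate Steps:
N(K) = 33/1592 (N(K) = -(-48 + 81)/(4*(-212 - 186)) = -33/(4*(-398)) = -33*(-1)/(4*398) = -¼*(-33/398) = 33/1592)
(-202615 + N((214 + 123)/(-284 + 50))) - 93*(-277 + 279) = (-202615 + 33/1592) - 93*(-277 + 279) = -322563047/1592 - 93*2 = -322563047/1592 - 186 = -322859159/1592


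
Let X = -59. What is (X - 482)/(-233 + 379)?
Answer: -541/146 ≈ -3.7055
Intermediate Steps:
(X - 482)/(-233 + 379) = (-59 - 482)/(-233 + 379) = -541/146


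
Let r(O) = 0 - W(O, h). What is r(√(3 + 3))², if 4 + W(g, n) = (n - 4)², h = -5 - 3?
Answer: 19600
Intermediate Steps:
h = -8
W(g, n) = -4 + (-4 + n)² (W(g, n) = -4 + (n - 4)² = -4 + (-4 + n)²)
r(O) = -140 (r(O) = 0 - (-4 + (-4 - 8)²) = 0 - (-4 + (-12)²) = 0 - (-4 + 144) = 0 - 1*140 = 0 - 140 = -140)
r(√(3 + 3))² = (-140)² = 19600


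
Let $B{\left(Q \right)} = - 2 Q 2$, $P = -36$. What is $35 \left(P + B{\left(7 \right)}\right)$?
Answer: $-2240$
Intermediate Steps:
$B{\left(Q \right)} = - 4 Q$
$35 \left(P + B{\left(7 \right)}\right) = 35 \left(-36 - 28\right) = 35 \left(-64\right) = -2240$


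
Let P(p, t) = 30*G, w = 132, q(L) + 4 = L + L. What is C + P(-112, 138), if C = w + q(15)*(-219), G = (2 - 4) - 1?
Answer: -5652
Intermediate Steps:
q(L) = -4 + 2*L (q(L) = -4 + (L + L) = -4 + 2*L)
G = -3 (G = -2 - 1 = -3)
C = -5562 (C = 132 + (-4 + 2*15)*(-219) = 132 + (-4 + 30)*(-219) = 132 + 26*(-219) = 132 - 5694 = -5562)
P(p, t) = -90 (P(p, t) = 30*(-3) = -90)
C + P(-112, 138) = -5562 - 90 = -5652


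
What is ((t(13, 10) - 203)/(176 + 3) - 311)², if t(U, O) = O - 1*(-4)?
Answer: 3120116164/32041 ≈ 97379.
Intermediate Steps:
t(U, O) = 4 + O (t(U, O) = O + 4 = 4 + O)
((t(13, 10) - 203)/(176 + 3) - 311)² = (((4 + 10) - 203)/(176 + 3) - 311)² = ((14 - 203)/179 - 311)² = (-189*1/179 - 311)² = (-189/179 - 311)² = (-55858/179)² = 3120116164/32041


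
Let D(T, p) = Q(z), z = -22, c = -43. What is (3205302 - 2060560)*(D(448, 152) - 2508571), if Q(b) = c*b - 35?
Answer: -2870623723720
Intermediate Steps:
Q(b) = -35 - 43*b (Q(b) = -43*b - 35 = -35 - 43*b)
D(T, p) = 911 (D(T, p) = -35 - 43*(-22) = -35 + 946 = 911)
(3205302 - 2060560)*(D(448, 152) - 2508571) = (3205302 - 2060560)*(911 - 2508571) = 1144742*(-2507660) = -2870623723720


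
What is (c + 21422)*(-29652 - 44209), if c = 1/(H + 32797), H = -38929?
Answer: -9702359023283/6132 ≈ -1.5822e+9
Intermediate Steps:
c = -1/6132 (c = 1/(-38929 + 32797) = 1/(-6132) = -1/6132 ≈ -0.00016308)
(c + 21422)*(-29652 - 44209) = (-1/6132 + 21422)*(-29652 - 44209) = (131359703/6132)*(-73861) = -9702359023283/6132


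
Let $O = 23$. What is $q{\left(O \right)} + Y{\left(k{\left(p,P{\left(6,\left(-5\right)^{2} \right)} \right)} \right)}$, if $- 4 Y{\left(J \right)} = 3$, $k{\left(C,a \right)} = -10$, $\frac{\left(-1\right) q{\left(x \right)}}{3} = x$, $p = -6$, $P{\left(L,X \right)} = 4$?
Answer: $- \frac{279}{4} \approx -69.75$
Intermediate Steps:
$q{\left(x \right)} = - 3 x$
$Y{\left(J \right)} = - \frac{3}{4}$ ($Y{\left(J \right)} = \left(- \frac{1}{4}\right) 3 = - \frac{3}{4}$)
$q{\left(O \right)} + Y{\left(k{\left(p,P{\left(6,\left(-5\right)^{2} \right)} \right)} \right)} = \left(-3\right) 23 - \frac{3}{4} = -69 - \frac{3}{4} = - \frac{279}{4}$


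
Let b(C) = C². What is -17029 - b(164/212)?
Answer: -47836142/2809 ≈ -17030.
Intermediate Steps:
-17029 - b(164/212) = -17029 - (164/212)² = -17029 - (164*(1/212))² = -17029 - (41/53)² = -17029 - 1*1681/2809 = -17029 - 1681/2809 = -47836142/2809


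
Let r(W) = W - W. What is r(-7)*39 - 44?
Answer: -44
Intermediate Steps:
r(W) = 0
r(-7)*39 - 44 = 0*39 - 44 = 0 - 44 = -44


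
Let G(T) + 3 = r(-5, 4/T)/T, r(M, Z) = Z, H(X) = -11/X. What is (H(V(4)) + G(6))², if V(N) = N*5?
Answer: 383161/32400 ≈ 11.826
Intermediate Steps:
V(N) = 5*N
G(T) = -3 + 4/T² (G(T) = -3 + (4/T)/T = -3 + 4/T²)
(H(V(4)) + G(6))² = (-11/(5*4) + (-3 + 4/6²))² = (-11/20 + (-3 + 4*(1/36)))² = (-11*1/20 + (-3 + ⅑))² = (-11/20 - 26/9)² = (-619/180)² = 383161/32400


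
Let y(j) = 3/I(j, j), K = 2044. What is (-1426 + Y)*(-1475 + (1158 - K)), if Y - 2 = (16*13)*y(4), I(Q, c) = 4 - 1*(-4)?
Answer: 3177906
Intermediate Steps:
I(Q, c) = 8 (I(Q, c) = 4 + 4 = 8)
y(j) = 3/8
Y = 80 (Y = 2 + (16*13)*(3/8) = 2 + 208*(3/8) = 2 + 78 = 80)
(-1426 + Y)*(-1475 + (1158 - K)) = (-1426 + 80)*(-1475 + (1158 - 1*2044)) = -1346*(-1475 + (1158 - 2044)) = -1346*(-1475 - 886) = -1346*(-2361) = 3177906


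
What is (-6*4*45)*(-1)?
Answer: 1080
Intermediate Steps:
(-6*4*45)*(-1) = -24*45*(-1) = -1080*(-1) = 1080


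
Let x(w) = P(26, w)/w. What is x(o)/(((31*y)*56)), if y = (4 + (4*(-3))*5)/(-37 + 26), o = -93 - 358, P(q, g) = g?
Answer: 11/97216 ≈ 0.00011315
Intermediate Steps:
o = -451
y = 56/11 (y = (4 - 12*5)/(-11) = (4 - 60)*(-1/11) = -56*(-1/11) = 56/11 ≈ 5.0909)
x(w) = 1 (x(w) = w/w = 1)
x(o)/(((31*y)*56)) = 1/((31*(56/11))*56) = 1/((1736/11)*56) = 1/(97216/11) = 1*(11/97216) = 11/97216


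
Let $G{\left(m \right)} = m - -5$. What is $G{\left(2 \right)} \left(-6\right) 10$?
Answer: $-420$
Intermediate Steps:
$G{\left(m \right)} = 5 + m$ ($G{\left(m \right)} = m + 5 = 5 + m$)
$G{\left(2 \right)} \left(-6\right) 10 = \left(5 + 2\right) \left(-6\right) 10 = 7 \left(-6\right) 10 = \left(-42\right) 10 = -420$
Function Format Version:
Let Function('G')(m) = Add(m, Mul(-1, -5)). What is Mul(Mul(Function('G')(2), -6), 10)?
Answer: -420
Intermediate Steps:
Function('G')(m) = Add(5, m) (Function('G')(m) = Add(m, 5) = Add(5, m))
Mul(Mul(Function('G')(2), -6), 10) = Mul(Mul(Add(5, 2), -6), 10) = Mul(Mul(7, -6), 10) = Mul(-42, 10) = -420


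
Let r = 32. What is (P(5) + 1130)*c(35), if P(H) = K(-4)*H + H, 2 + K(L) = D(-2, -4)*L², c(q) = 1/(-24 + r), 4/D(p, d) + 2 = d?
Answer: 3215/24 ≈ 133.96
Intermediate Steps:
D(p, d) = 4/(-2 + d)
c(q) = ⅛ (c(q) = 1/(-24 + 32) = 1/8 = ⅛)
K(L) = -2 - 2*L²/3 (K(L) = -2 + (4/(-2 - 4))*L² = -2 + (4/(-6))*L² = -2 + (4*(-⅙))*L² = -2 - 2*L²/3)
P(H) = -35*H/3 (P(H) = (-2 - ⅔*(-4)²)*H + H = (-2 - ⅔*16)*H + H = (-2 - 32/3)*H + H = -38*H/3 + H = -35*H/3)
(P(5) + 1130)*c(35) = (-35/3*5 + 1130)*(⅛) = (-175/3 + 1130)*(⅛) = (3215/3)*(⅛) = 3215/24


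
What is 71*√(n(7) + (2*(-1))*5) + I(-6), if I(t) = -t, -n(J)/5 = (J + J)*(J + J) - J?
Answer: 6 + 71*I*√955 ≈ 6.0 + 2194.1*I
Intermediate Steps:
n(J) = -20*J² + 5*J (n(J) = -5*((J + J)*(J + J) - J) = -5*((2*J)*(2*J) - J) = -5*(4*J² - J) = -5*(-J + 4*J²) = -20*J² + 5*J)
71*√(n(7) + (2*(-1))*5) + I(-6) = 71*√(5*7*(1 - 4*7) + (2*(-1))*5) - 1*(-6) = 71*√(5*7*(1 - 28) - 2*5) + 6 = 71*√(5*7*(-27) - 10) + 6 = 71*√(-945 - 10) + 6 = 71*√(-955) + 6 = 71*(I*√955) + 6 = 71*I*√955 + 6 = 6 + 71*I*√955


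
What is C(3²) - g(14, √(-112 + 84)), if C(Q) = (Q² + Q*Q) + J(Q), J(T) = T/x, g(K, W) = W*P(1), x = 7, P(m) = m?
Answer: 1143/7 - 2*I*√7 ≈ 163.29 - 5.2915*I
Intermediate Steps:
g(K, W) = W (g(K, W) = W*1 = W)
J(T) = T/7
C(Q) = 2*Q² + Q/7 (C(Q) = (Q² + Q*Q) + Q/7 = (Q² + Q²) + Q/7 = 2*Q² + Q/7)
C(3²) - g(14, √(-112 + 84)) = (⅐)*3²*(1 + 14*3²) - √(-112 + 84) = (⅐)*9*(1 + 14*9) - √(-28) = (⅐)*9*(1 + 126) - 2*I*√7 = (⅐)*9*127 - 2*I*√7 = 1143/7 - 2*I*√7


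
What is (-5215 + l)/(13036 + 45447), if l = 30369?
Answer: 25154/58483 ≈ 0.43011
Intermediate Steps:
(-5215 + l)/(13036 + 45447) = (-5215 + 30369)/(13036 + 45447) = 25154/58483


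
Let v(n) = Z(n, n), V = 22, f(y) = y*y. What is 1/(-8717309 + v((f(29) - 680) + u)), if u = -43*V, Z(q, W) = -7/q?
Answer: -785/6843087558 ≈ -1.1471e-7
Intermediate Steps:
f(y) = y²
u = -946 (u = -43*22 = -946)
v(n) = -7/n
1/(-8717309 + v((f(29) - 680) + u)) = 1/(-8717309 - 7/((29² - 680) - 946)) = 1/(-8717309 - 7/((841 - 680) - 946)) = 1/(-8717309 - 7/(161 - 946)) = 1/(-8717309 - 7/(-785)) = 1/(-8717309 - 7*(-1/785)) = 1/(-8717309 + 7/785) = 1/(-6843087558/785) = -785/6843087558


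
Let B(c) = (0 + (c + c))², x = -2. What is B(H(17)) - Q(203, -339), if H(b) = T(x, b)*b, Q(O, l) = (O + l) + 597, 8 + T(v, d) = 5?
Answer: 9943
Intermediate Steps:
T(v, d) = -3 (T(v, d) = -8 + 5 = -3)
Q(O, l) = 597 + O + l
H(b) = -3*b
B(c) = 4*c² (B(c) = (0 + 2*c)² = (2*c)² = 4*c²)
B(H(17)) - Q(203, -339) = 4*(-3*17)² - (597 + 203 - 339) = 4*(-51)² - 1*461 = 4*2601 - 461 = 10404 - 461 = 9943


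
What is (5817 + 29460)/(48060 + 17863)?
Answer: 3207/5993 ≈ 0.53512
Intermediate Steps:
(5817 + 29460)/(48060 + 17863) = 35277/65923 = 35277*(1/65923) = 3207/5993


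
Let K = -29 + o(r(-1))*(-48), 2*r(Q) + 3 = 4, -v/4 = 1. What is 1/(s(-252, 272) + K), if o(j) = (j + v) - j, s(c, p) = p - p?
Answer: 1/163 ≈ 0.0061350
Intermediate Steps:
v = -4 (v = -4*1 = -4)
s(c, p) = 0
r(Q) = ½ (r(Q) = -3/2 + (½)*4 = -3/2 + 2 = ½)
o(j) = -4 (o(j) = (j - 4) - j = (-4 + j) - j = -4)
K = 163 (K = -29 - 4*(-48) = -29 + 192 = 163)
1/(s(-252, 272) + K) = 1/(0 + 163) = 1/163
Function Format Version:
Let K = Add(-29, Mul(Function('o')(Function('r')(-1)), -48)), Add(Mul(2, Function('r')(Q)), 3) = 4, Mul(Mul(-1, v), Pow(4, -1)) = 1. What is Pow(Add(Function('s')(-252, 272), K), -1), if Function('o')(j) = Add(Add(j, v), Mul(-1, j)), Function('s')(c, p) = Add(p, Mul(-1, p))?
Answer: Rational(1, 163) ≈ 0.0061350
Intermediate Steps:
v = -4 (v = Mul(-4, 1) = -4)
Function('s')(c, p) = 0
Function('r')(Q) = Rational(1, 2) (Function('r')(Q) = Add(Rational(-3, 2), Mul(Rational(1, 2), 4)) = Add(Rational(-3, 2), 2) = Rational(1, 2))
Function('o')(j) = -4 (Function('o')(j) = Add(Add(j, -4), Mul(-1, j)) = Add(Add(-4, j), Mul(-1, j)) = -4)
K = 163 (K = Add(-29, Mul(-4, -48)) = Add(-29, 192) = 163)
Pow(Add(Function('s')(-252, 272), K), -1) = Pow(Add(0, 163), -1) = Pow(163, -1) = Rational(1, 163)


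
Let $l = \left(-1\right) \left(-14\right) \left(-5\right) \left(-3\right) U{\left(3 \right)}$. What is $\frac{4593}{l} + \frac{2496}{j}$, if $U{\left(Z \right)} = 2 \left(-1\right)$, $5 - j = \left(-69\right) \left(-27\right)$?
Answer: $- \frac{1597019}{130060} \approx -12.279$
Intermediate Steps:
$j = -1858$ ($j = 5 - \left(-69\right) \left(-27\right) = 5 - 1863 = -1858$)
$U{\left(Z \right)} = -2$
$l = -420$ ($l = \left(-1\right) \left(-14\right) \left(-5\right) \left(-3\right) \left(-2\right) = 14 \cdot 15 \left(-2\right) = 14 \left(-30\right) = -420$)
$\frac{4593}{l} + \frac{2496}{j} = \frac{4593}{-420} + \frac{2496}{-1858} = 4593 \left(- \frac{1}{420}\right) + 2496 \left(- \frac{1}{1858}\right) = - \frac{1531}{140} - \frac{1248}{929} = - \frac{1597019}{130060}$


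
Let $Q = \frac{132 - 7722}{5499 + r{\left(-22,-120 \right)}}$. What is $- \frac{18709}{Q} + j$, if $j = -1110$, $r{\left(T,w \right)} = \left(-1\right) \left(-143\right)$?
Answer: $\frac{48565639}{3795} \approx 12797.0$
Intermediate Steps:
$r{\left(T,w \right)} = 143$
$Q = - \frac{3795}{2821}$ ($Q = \frac{132 - 7722}{5499 + 143} = - \frac{7590}{5642} = \left(-7590\right) \frac{1}{5642} = - \frac{3795}{2821} \approx -1.3453$)
$- \frac{18709}{Q} + j = - \frac{18709}{- \frac{3795}{2821}} - 1110 = \left(-18709\right) \left(- \frac{2821}{3795}\right) - 1110 = \frac{52778089}{3795} - 1110 = \frac{48565639}{3795}$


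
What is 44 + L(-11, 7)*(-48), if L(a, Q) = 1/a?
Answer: 532/11 ≈ 48.364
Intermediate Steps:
44 + L(-11, 7)*(-48) = 44 - 48/(-11) = 44 - 1/11*(-48) = 44 + 48/11 = 532/11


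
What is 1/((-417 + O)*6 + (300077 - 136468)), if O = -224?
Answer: 1/159763 ≈ 6.2593e-6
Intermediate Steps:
1/((-417 + O)*6 + (300077 - 136468)) = 1/((-417 - 224)*6 + (300077 - 136468)) = 1/(-641*6 + 163609) = 1/(-3846 + 163609) = 1/159763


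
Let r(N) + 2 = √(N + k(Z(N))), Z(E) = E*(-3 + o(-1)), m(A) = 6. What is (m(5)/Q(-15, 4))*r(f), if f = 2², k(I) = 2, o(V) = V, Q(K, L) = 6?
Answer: -2 + √6 ≈ 0.44949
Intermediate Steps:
Z(E) = -4*E (Z(E) = E*(-3 - 1) = E*(-4) = -4*E)
f = 4
r(N) = -2 + √(2 + N) (r(N) = -2 + √(N + 2) = -2 + √(2 + N))
(m(5)/Q(-15, 4))*r(f) = (6/6)*(-2 + √(2 + 4)) = (6*(⅙))*(-2 + √6) = 1*(-2 + √6) = -2 + √6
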